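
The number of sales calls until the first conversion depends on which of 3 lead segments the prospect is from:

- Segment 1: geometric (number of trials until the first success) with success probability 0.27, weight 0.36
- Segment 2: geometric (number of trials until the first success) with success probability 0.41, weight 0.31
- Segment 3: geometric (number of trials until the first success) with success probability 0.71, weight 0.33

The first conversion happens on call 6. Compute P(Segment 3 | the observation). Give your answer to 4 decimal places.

Posterior ∝ prior × likelihood, so P(k | x) ∝ π_k f_k(x); normalise over all components.
Evaluate each component's likelihood at the observed value:
  f_1 = 0.0559729
  f_2 = 0.0293119
  f_3 = 0.00145629
Weight by the priors:
  π_1·f_1 = 0.36 × 0.0559729 = 0.0201503
  π_2·f_2 = 0.31 × 0.0293119 = 0.00908669
  π_3·f_3 = 0.33 × 0.00145629 = 0.000480576
Evidence: 0.0201503 + 0.00908669 + 0.000480576 = 0.0297175
P(Segment 3 | 6) = 0.000480576 / 0.0297175 ≈ 0.0162

0.0162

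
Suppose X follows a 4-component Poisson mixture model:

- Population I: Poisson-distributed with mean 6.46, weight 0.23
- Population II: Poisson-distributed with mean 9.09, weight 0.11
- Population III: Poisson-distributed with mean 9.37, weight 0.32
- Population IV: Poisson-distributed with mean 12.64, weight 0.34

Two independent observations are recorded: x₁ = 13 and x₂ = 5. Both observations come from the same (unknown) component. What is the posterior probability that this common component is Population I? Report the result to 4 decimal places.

0.1512

P(component k | x) = w_k·f_k(x) / marginal(x), where marginal(x) = Σ_j w_j·f_j(x).
Since both observations come from the same component, the likelihood for component k is f_k(x₁)·f_k(x₂).
  L_I = [e^(−6.46)·6.46^13/13! = 0.00857433] × [0.146703] = 0.00125788
  L_II = [e^(−9.09)·9.09^13/13! = 0.0523978] × [0.0583313] = 0.00305643
  L_III = [e^(−9.37)·9.37^13/13! = 0.0587483] × [0.0513071] = 0.0030142
  L_IV = [e^(−12.64)·12.64^13/13! = 0.109383] × [0.00871108] = 0.000952843
Multiply by the mixture weights:
  w_I·L_I = 0.23 × 0.00125788 = 0.000289312
  w_II·L_II = 0.11 × 0.00305643 = 0.000336207
  w_III·L_III = 0.32 × 0.0030142 = 0.000964545
  w_IV·L_IV = 0.34 × 0.000952843 = 0.000323967
Normaliser: 0.000289312 + 0.000336207 + 0.000964545 + 0.000323967 = 0.00191403
So the posterior for Population I is 0.000289312 / 0.00191403 ≈ 0.1512.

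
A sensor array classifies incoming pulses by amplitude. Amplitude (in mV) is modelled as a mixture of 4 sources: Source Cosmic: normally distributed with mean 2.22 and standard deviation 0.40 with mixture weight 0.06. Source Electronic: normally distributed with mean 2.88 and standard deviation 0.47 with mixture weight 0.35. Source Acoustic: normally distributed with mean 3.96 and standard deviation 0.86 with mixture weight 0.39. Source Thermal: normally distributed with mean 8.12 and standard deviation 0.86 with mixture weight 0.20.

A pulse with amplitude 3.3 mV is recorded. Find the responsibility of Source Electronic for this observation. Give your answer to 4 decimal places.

Apply Bayes' rule: the posterior for each component is proportional to its prior times its likelihood at x.
Component likelihoods at x = 3.3 mV:
  f_Cosmic = (1/(0.40·√(2π)))·exp(−(3.3−2.22)²/(2·0.40²)) = 0.997356·exp(-3.64500) = 0.0260523
  f_Electronic = (1/(0.47·√(2π)))·exp(−(3.3−2.88)²/(2·0.47²)) = 0.848813·exp(-0.39928) = 0.569389
  f_Acoustic = (1/(0.86·√(2π)))·exp(−(3.3−3.96)²/(2·0.86²)) = 0.463886·exp(-0.29448) = 0.345556
  f_Thermal = (1/(0.86·√(2π)))·exp(−(3.3−8.12)²/(2·0.86²)) = 0.463886·exp(-15.70606) = 7.00418e-08
Unnormalised posteriors:
  π_Cosmic·f_Cosmic = 0.06 × 0.0260523 = 0.00156314
  π_Electronic·f_Electronic = 0.35 × 0.569389 = 0.199286
  π_Acoustic·f_Acoustic = 0.39 × 0.345556 = 0.134767
  π_Thermal·f_Thermal = 0.20 × 7.00418e-08 = 1.40084e-08
Denominator: 0.00156314 + 0.199286 + 0.134767 + 1.40084e-08 = 0.335616
P(Source Electronic | 3.3 mV) = 0.199286 / 0.335616 ≈ 0.5938

0.5938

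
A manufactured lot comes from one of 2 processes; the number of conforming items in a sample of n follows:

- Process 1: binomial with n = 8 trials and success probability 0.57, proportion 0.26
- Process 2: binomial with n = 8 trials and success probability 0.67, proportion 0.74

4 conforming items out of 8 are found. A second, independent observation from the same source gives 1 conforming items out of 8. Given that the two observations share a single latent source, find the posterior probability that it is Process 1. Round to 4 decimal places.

By Bayes' theorem, P(k | x) = w_k f_k(x) / Σ_j w_j f_j(x).
Since both observations come from the same component, the likelihood for component k is f_k(x₁)·f_k(x₂).
  f_1 = [0.252622] × [0.0123949] = 0.00313123
  f_2 = [0.167283] × [0.00228435] = 0.000382134
Unnormalised posteriors:
  w_1·f_1 = 0.26 × 0.00313123 = 0.00081412
  w_2·f_2 = 0.74 × 0.000382134 = 0.000282779
Evidence: 0.00081412 + 0.000282779 = 0.0010969
P(Process 1 | x₁,x₂) = 0.00081412 / 0.0010969 ≈ 0.7422

0.7422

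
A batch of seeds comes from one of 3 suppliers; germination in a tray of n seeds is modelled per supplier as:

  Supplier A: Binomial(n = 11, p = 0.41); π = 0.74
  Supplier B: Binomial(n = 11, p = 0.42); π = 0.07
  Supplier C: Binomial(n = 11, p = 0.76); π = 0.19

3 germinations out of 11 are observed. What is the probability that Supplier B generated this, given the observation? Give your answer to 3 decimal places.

0.081

The responsibility of component k is π_k f_k(x) divided by Σ_j π_j f_j(x).
Component likelihoods at x = 3 germinations out of 11:
  L_A = C(11,3)·0.41^3·0.59^8 = 165·0.068921·0.014683 = 0.166975
  L_B = C(11,3)·0.42^3·0.58^8 = 165·0.074088·0.0128063 = 0.156551
  L_C = C(11,3)·0.76^3·0.24^8 = 165·0.438976·1.10075e-05 = 0.000797287
Multiply by the mixture weights:
  π_A·L_A = 0.74 × 0.166975 = 0.123562
  π_B·L_B = 0.07 × 0.156551 = 0.0109586
  π_C·L_C = 0.19 × 0.000797287 = 0.000151485
Normaliser: 0.123562 + 0.0109586 + 0.000151485 = 0.134672
So the posterior for Supplier B is 0.0109586 / 0.134672 ≈ 0.081.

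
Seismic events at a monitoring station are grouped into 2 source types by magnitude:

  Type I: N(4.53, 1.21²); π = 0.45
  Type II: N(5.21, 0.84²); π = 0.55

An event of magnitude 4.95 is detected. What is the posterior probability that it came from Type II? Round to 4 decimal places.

P(component k | x) = w_k·f_k(x) / marginal(x), where marginal(x) = Σ_j w_j·f_j(x).
Normal densities:
  p_I = (1/(1.21·√(2π)))·exp(−(4.95−4.53)²/(2·1.21²)) = 0.329704·exp(-0.06024) = 0.310429
  p_II = (1/(0.84·√(2π)))·exp(−(4.95−5.21)²/(2·0.84²)) = 0.474931·exp(-0.04790) = 0.452717
Unnormalised posteriors:
  w_I·p_I = 0.45 × 0.310429 = 0.139693
  w_II·p_II = 0.55 × 0.452717 = 0.248994
Sum: 0.139693 + 0.248994 = 0.388687
So the posterior for Type II is 0.248994 / 0.388687 ≈ 0.6406.

0.6406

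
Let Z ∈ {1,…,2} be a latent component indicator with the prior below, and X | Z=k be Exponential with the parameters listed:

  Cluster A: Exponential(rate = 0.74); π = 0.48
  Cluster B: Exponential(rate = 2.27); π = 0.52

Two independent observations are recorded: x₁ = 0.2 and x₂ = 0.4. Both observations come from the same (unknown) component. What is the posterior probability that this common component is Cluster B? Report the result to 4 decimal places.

0.8028

By Bayes' theorem, P(k | x) = π_k f_k(x) / Σ_j π_j f_j(x).
Since both observations come from the same component, the likelihood for component k is f_k(x₁)·f_k(x₂).
  L_A = [0.74·e^(−0.74·0.2) = 0.74·e^(−0.1480) = 0.638199] × [0.550403] = 0.351266
  L_B = [2.27·e^(−2.27·0.2) = 2.27·e^(−0.4540) = 1.44164] × [0.915559] = 1.3199
Multiply by the mixture weights:
  π_A·L_A = 0.48 × 0.351266 = 0.168608
  π_B·L_B = 0.52 × 1.3199 = 0.686351
Normaliser: 0.168608 + 0.686351 = 0.854958
P(Cluster B | x) ≈ 0.8028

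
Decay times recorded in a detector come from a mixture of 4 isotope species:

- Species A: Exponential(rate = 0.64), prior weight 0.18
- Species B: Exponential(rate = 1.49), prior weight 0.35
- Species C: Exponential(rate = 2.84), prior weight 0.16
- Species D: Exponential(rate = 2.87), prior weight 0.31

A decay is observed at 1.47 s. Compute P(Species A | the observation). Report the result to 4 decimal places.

By Bayes' theorem, P(k | x) = π_k f_k(x) / Σ_j π_j f_j(x).
Exponential densities:
  L_A = 0.64·e^(−0.64·1.47) = 0.64·e^(−0.9408) = 0.249802
  L_B = 1.49·e^(−1.49·1.47) = 1.49·e^(−2.1903) = 0.166706
  L_C = 2.84·e^(−2.84·1.47) = 2.84·e^(−4.1748) = 0.0436743
  L_D = 2.87·e^(−2.87·1.47) = 2.87·e^(−4.2189) = 0.0422315
Multiply by the mixture weights:
  π_A·L_A = 0.18 × 0.249802 = 0.0449643
  π_B·L_B = 0.35 × 0.166706 = 0.0583471
  π_C·L_C = 0.16 × 0.0436743 = 0.00698788
  π_D·L_D = 0.31 × 0.0422315 = 0.0130918
Evidence: 0.0449643 + 0.0583471 + 0.00698788 + 0.0130918 = 0.123391
Responsibility of Species A: 0.0449643 / 0.123391 ≈ 0.3644

0.3644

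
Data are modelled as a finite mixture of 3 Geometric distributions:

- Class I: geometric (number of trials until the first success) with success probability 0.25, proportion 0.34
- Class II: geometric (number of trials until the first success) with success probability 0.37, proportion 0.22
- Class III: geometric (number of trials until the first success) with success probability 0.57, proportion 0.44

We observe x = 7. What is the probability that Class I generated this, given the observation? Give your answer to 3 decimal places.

0.694

P(component k | x) = π_k·f_k(x) / marginal(x), where marginal(x) = Σ_j π_j·f_j(x).
Component likelihoods at x = 7:
  f_I = 0.25·(1−0.25)^6 = 0.25·0.177979 = 0.0444946
  f_II = 0.37·(1−0.37)^6 = 0.37·0.0625235 = 0.0231337
  f_III = 0.57·(1−0.57)^6 = 0.57·0.00632136 = 0.00360318
Multiply by the mixture weights:
  π_I·f_I = 0.34 × 0.0444946 = 0.0151282
  π_II·f_II = 0.22 × 0.0231337 = 0.00508941
  π_III·f_III = 0.44 × 0.00360318 = 0.0015854
Marginal: 0.0151282 + 0.00508941 + 0.0015854 = 0.021803
P(Class I | data) = 0.0151282 / 0.021803 ≈ 0.694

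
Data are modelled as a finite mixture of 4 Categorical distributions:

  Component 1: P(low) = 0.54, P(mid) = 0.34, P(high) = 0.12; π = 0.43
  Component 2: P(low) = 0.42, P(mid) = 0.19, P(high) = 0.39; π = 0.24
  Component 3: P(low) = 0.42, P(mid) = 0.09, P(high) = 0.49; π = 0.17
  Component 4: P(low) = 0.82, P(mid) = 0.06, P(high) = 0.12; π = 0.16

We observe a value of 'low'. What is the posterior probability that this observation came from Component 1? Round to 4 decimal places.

P(component k | x) = w_k·f_k(x) / marginal(x), where marginal(x) = Σ_j w_j·f_j(x).
Categorical probabilities:
  f_1 = 0.54
  f_2 = 0.42
  f_3 = 0.42
  f_4 = 0.82
Prior × likelihood for each component:
  w_1·f_1 = 0.43 × 0.54 = 0.2322
  w_2·f_2 = 0.24 × 0.42 = 0.1008
  w_3·f_3 = 0.17 × 0.42 = 0.0714
  w_4·f_4 = 0.16 × 0.82 = 0.1312
Normaliser: 0.2322 + 0.1008 + 0.0714 + 0.1312 = 0.5356
Responsibility of Component 1: 0.2322 / 0.5356 ≈ 0.4335

0.4335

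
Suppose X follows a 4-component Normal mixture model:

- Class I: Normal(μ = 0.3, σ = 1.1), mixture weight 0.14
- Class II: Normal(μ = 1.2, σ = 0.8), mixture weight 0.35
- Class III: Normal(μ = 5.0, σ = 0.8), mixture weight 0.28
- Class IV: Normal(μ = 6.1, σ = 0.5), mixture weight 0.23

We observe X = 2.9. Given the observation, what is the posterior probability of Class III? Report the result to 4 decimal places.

0.1725

Posterior ∝ prior × likelihood, so P(k | x) ∝ w_k f_k(x); normalise over all components.
Normal densities:
  p_I = (1/(1.1·√(2π)))·exp(−(2.9−0.3)²/(2·1.1²)) = 0.362675·exp(-2.79339) = 0.0222006
  p_II = (1/(0.8·√(2π)))·exp(−(2.9−1.2)²/(2·0.8²)) = 0.498678·exp(-2.25781) = 0.0521512
  p_III = (1/(0.8·√(2π)))·exp(−(2.9−5.0)²/(2·0.8²)) = 0.498678·exp(-3.44531) = 0.0159052
  p_IV = (1/(0.5·√(2π)))·exp(−(2.9−6.1)²/(2·0.5²)) = 0.797885·exp(-20.48000) = 1.01763e-09
Prior × likelihood for each component:
  w_I·p_I = 0.14 × 0.0222006 = 0.00310808
  w_II·p_II = 0.35 × 0.0521512 = 0.0182529
  w_III·p_III = 0.28 × 0.0159052 = 0.00445346
  w_IV·p_IV = 0.23 × 1.01763e-09 = 2.34054e-10
Sum: 0.00310808 + 0.0182529 + 0.00445346 + 2.34054e-10 = 0.0258145
P(Class III | the observation) ≈ 0.1725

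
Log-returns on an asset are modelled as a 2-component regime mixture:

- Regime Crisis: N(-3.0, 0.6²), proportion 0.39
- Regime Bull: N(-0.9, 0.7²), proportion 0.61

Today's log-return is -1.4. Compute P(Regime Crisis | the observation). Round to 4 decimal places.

Posterior ∝ prior × likelihood, so P(k | x) ∝ w_k f_k(x); normalise over all components.
Normal densities:
  p_Crisis = 0.0189933
  p_Bull = 0.441593
Unnormalised posteriors:
  w_Crisis·p_Crisis = 0.39 × 0.0189933 = 0.00740739
  w_Bull·p_Bull = 0.61 × 0.441593 = 0.269372
Sum: 0.00740739 + 0.269372 = 0.276779
P(Regime Crisis | data) ≈ 0.0268

0.0268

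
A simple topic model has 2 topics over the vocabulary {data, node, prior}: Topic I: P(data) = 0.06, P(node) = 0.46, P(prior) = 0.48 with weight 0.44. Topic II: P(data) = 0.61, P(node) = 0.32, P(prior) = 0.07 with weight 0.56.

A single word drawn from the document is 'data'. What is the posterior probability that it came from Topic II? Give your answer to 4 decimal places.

0.9283

Apply Bayes' rule: the posterior for each component is proportional to its prior times its likelihood at x.
Evaluate each component's likelihood at the observed value:
  L_I = 0.06
  L_II = 0.61
Weight by the priors:
  P(Z=I)·L_I = 0.44 × 0.06 = 0.0264
  P(Z=II)·L_II = 0.56 × 0.61 = 0.3416
Normaliser: 0.0264 + 0.3416 = 0.368
P(Topic II | x) = 0.3416 / 0.368 ≈ 0.9283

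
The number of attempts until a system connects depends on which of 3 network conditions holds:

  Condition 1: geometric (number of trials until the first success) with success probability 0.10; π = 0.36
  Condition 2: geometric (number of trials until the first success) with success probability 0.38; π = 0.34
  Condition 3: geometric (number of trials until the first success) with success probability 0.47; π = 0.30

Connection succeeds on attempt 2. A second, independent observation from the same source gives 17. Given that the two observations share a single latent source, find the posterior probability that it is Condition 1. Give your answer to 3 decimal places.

The responsibility of component k is π_k f_k(x) divided by Σ_j π_j f_j(x).
Since both observations come from the same component, the likelihood for component k is f_k(x₁)·f_k(x₂).
  p_1 = [0.09] × [0.0185302] = 0.00166772
  p_2 = [0.2356] × [0.000181155] = 4.26801e-05
  p_3 = [0.2491] × [1.82185e-05] = 4.53822e-06
Weight by the priors:
  π_1·p_1 = 0.36 × 0.00166772 = 0.000600379
  π_2·p_2 = 0.34 × 4.26801e-05 = 1.45113e-05
  π_3·p_3 = 0.30 × 4.53822e-06 = 1.36147e-06
Evidence: 0.000600379 + 1.45113e-05 + 1.36147e-06 = 0.000616251
So the posterior for Condition 1 is 0.000600379 / 0.000616251 ≈ 0.974.

0.974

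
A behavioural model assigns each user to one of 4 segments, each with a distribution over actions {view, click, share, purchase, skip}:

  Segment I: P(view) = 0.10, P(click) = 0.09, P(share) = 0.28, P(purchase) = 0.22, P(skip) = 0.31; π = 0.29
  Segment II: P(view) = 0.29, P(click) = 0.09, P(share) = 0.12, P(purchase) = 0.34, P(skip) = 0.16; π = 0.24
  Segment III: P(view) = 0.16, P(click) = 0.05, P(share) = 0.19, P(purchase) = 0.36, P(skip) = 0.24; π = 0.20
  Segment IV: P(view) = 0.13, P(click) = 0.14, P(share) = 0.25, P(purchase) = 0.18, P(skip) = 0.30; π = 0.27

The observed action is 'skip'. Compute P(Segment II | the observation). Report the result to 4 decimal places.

0.1492

Posterior ∝ prior × likelihood, so P(k | x) ∝ π_k f_k(x); normalise over all components.
Component likelihoods at x = 'skip':
  p_I = P(skip | comp) = 0.31
  p_II = P(skip | comp) = 0.16
  p_III = P(skip | comp) = 0.24
  p_IV = P(skip | comp) = 0.30
Prior × likelihood for each component:
  π_I·p_I = 0.29 × 0.31 = 0.0899
  π_II·p_II = 0.24 × 0.16 = 0.0384
  π_III·p_III = 0.20 × 0.24 = 0.048
  π_IV·p_IV = 0.27 × 0.3 = 0.081
Evidence: 0.0899 + 0.0384 + 0.048 + 0.081 = 0.2573
So the posterior for Segment II is 0.0384 / 0.2573 ≈ 0.1492.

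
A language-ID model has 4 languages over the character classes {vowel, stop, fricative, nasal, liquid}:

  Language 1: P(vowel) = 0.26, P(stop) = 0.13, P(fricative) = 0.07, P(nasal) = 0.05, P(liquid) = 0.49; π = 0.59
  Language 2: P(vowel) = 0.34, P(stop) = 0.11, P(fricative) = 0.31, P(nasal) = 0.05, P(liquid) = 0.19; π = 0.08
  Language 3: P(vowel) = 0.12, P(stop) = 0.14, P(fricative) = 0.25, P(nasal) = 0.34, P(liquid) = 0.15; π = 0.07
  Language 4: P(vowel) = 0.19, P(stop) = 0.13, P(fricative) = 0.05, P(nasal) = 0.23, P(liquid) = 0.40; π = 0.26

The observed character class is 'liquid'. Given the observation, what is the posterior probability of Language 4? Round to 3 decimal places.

0.248

Posterior ∝ prior × likelihood, so P(k | x) ∝ π_k f_k(x); normalise over all components.
Evaluate each component's likelihood at the observed value:
  f_1 = P(liquid | comp) = 0.49
  f_2 = P(liquid | comp) = 0.19
  f_3 = P(liquid | comp) = 0.15
  f_4 = P(liquid | comp) = 0.40
Prior × likelihood for each component:
  π_1·f_1 = 0.59 × 0.49 = 0.2891
  π_2·f_2 = 0.08 × 0.19 = 0.0152
  π_3·f_3 = 0.07 × 0.15 = 0.0105
  π_4·f_4 = 0.26 × 0.4 = 0.104
Normaliser: 0.2891 + 0.0152 + 0.0105 + 0.104 = 0.4188
Responsibility of Language 4: 0.104 / 0.4188 ≈ 0.248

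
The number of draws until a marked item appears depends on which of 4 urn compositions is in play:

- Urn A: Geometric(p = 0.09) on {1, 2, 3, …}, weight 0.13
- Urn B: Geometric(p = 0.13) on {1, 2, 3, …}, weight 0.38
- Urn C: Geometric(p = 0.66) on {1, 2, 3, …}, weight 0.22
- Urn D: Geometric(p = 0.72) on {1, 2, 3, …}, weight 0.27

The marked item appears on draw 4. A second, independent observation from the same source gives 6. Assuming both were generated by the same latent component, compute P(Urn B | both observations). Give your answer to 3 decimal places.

Apply Bayes' rule: the posterior for each component is proportional to its prior times its likelihood at x.
Since both observations come from the same component, the likelihood for component k is f_k(x₁)·f_k(x₂).
  L_A = [0.09·(1−0.09)^3 = 0.09·0.753571 = 0.0678214] × [0.0561629] = 0.00380905
  L_B = [0.13·(1−0.13)^3 = 0.13·0.658503 = 0.0856054] × [0.0647947] = 0.00554678
  L_C = [0.66·(1−0.66)^3 = 0.66·0.039304 = 0.0259406] × [0.00299874] = 7.77892e-05
  L_D = [0.72·(1−0.72)^3 = 0.72·0.021952 = 0.0158054] × [0.00123915] = 1.95853e-05
Weight by the priors:
  π_A·L_A = 0.13 × 0.00380905 = 0.000495176
  π_B·L_B = 0.38 × 0.00554678 = 0.00210778
  π_C·L_C = 0.22 × 7.77892e-05 = 1.71136e-05
  π_D·L_D = 0.27 × 1.95853e-05 = 5.28802e-06
Denominator: 0.000495176 + 0.00210778 + 1.71136e-05 + 5.28802e-06 = 0.00262535
So the posterior for Urn B is 0.00210778 / 0.00262535 ≈ 0.803.

0.803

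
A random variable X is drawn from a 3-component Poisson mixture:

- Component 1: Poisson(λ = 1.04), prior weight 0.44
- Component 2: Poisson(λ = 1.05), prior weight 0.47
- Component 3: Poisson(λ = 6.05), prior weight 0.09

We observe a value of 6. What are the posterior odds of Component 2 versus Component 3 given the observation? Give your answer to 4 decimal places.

Since P(k|x) ∝ w_k f_k(x), the posterior odds are w_i f_i(x) / (w_j f_j(x)).
Component likelihoods at x = 6:
  p_1 = e^(−1.04)·1.04^6/6! = 0.000621157
  p_2 = e^(−1.05)·1.05^6/6! = 0.00065132
  p_3 = e^(−6.05)·6.05^6/6! = 0.16059
0.00030612 / 0.0144531 ≈ 0.0212

0.0212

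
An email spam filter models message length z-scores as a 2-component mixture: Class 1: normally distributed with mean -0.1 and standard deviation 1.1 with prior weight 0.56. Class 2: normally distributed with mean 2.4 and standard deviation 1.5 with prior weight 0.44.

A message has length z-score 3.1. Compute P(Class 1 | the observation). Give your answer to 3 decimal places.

0.027

The responsibility of component k is P(Z=k) f_k(x) divided by Σ_j P(Z=j) f_j(x).
Component likelihoods at x = 3.1:
  L_1 = (1/(1.1·√(2π)))·exp(−(3.1−-0.1)²/(2·1.1²)) = 0.362675·exp(-4.23140) = 0.00527038
  L_2 = (1/(1.5·√(2π)))·exp(−(3.1−2.4)²/(2·1.5²)) = 0.265962·exp(-0.10889) = 0.238522
Prior × likelihood for each component:
  P(Z=1)·L_1 = 0.56 × 0.00527038 = 0.00295141
  P(Z=2)·L_2 = 0.44 × 0.238522 = 0.10495
Normaliser: 0.00295141 + 0.10495 = 0.107901
P(Class 1 | the observation) = 0.00295141 / 0.107901 ≈ 0.027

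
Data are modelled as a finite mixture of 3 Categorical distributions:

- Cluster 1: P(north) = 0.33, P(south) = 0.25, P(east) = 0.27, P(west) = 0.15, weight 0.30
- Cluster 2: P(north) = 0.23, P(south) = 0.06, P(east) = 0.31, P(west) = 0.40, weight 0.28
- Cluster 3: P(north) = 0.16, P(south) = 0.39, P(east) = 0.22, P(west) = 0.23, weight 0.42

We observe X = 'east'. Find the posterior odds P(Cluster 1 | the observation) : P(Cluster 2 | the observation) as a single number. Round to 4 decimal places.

The posterior odds equal the prior odds times the likelihood ratio: (π_i/π_j)·(f_i(x)/f_j(x)).
Categorical probabilities:
  p_1 = 0.27
  p_2 = 0.31
  p_3 = 0.22
0.081 / 0.0868 ≈ 0.9332

0.9332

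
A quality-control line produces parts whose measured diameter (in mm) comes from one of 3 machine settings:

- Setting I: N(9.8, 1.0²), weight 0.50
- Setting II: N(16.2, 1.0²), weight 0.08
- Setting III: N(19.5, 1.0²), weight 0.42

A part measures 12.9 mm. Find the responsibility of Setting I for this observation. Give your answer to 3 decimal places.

0.922

P(component k | x) = π_k·f_k(x) / marginal(x), where marginal(x) = Σ_j π_j·f_j(x).
Component likelihoods at x = 12.9 mm:
  p_I = 0.00326682
  p_II = 0.00172257
  p_III = 1.38668e-10
Multiply by the mixture weights:
  π_I·p_I = 0.50 × 0.00326682 = 0.00163341
  π_II·p_II = 0.08 × 0.00172257 = 0.000137806
  π_III·p_III = 0.42 × 1.38668e-10 = 5.82406e-11
Normaliser: 0.00163341 + 0.000137806 + 5.82406e-11 = 0.00177122
P(Setting I | data) = 0.00163341 / 0.00177122 ≈ 0.922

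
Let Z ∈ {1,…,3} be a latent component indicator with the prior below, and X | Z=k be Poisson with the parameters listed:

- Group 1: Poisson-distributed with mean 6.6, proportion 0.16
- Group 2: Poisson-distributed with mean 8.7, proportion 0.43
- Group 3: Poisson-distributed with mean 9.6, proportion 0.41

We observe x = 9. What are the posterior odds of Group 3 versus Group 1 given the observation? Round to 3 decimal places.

3.718

Since P(k|x) ∝ P(Z=k) f_k(x), the posterior odds are P(Z=i) f_i(x) / (P(Z=j) f_j(x)).
Poisson probabilities:
  L_1 = e^(−6.6)·6.6^9/9! = 0.0890818
  L_2 = e^(−8.7)·8.7^9/9! = 0.131084
  L_3 = e^(−9.6)·9.6^9/9! = 0.129256
Posterior odds = (P(Z=3)·L_3) / (P(Z=1)·L_1) = (0.41·0.129256) / (0.16·0.0890818) = 0.052995 / 0.0142531 ≈ 3.718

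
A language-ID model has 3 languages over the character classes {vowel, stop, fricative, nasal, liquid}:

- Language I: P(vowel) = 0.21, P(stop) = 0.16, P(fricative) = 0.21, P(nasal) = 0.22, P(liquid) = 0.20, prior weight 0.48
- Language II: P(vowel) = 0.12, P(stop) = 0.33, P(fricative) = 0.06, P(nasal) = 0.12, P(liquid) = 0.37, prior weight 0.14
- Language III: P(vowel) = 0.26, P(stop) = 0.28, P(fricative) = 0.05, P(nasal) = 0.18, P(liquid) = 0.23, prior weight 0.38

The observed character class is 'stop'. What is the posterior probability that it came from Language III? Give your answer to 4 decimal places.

0.4638

Posterior ∝ prior × likelihood, so P(k | x) ∝ π_k f_k(x); normalise over all components.
Categorical probabilities:
  p_I = P(stop | comp) = 0.16
  p_II = P(stop | comp) = 0.33
  p_III = P(stop | comp) = 0.28
Unnormalised posteriors:
  π_I·p_I = 0.48 × 0.16 = 0.0768
  π_II·p_II = 0.14 × 0.33 = 0.0462
  π_III·p_III = 0.38 × 0.28 = 0.1064
Normaliser: 0.0768 + 0.0462 + 0.1064 = 0.2294
P(Language III | data) ≈ 0.4638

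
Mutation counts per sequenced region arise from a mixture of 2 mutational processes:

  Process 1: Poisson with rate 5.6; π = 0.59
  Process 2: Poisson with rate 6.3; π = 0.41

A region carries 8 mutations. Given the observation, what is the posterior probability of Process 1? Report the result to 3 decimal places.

Posterior ∝ prior × likelihood, so P(k | x) ∝ π_k f_k(x); normalise over all components.
Evaluate each component's likelihood at the observed value:
  L_1 = e^(−5.6)·5.6^8/8! = 0.0887022
  L_2 = e^(−6.3)·6.3^8/8! = 0.113018
Multiply by the mixture weights:
  π_1·L_1 = 0.59 × 0.0887022 = 0.0523343
  π_2·L_2 = 0.41 × 0.113018 = 0.0463375
Evidence: 0.0523343 + 0.0463375 = 0.0986718
So the posterior for Process 1 is 0.0523343 / 0.0986718 ≈ 0.530.

0.530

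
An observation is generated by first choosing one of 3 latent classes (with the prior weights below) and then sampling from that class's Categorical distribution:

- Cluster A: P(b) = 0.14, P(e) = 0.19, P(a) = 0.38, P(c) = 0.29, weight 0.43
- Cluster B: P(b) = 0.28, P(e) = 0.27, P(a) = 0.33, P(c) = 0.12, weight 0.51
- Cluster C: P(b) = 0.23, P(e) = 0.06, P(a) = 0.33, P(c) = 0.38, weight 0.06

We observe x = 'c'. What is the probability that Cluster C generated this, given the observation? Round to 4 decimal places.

Posterior ∝ prior × likelihood, so P(k | x) ∝ w_k f_k(x); normalise over all components.
Evaluate each component's likelihood at the observed value:
  f_A = 0.29
  f_B = 0.12
  f_C = 0.38
Prior × likelihood for each component:
  w_A·f_A = 0.43 × 0.29 = 0.1247
  w_B·f_B = 0.51 × 0.12 = 0.0612
  w_C·f_C = 0.06 × 0.38 = 0.0228
Normaliser: 0.1247 + 0.0612 + 0.0228 = 0.2087
P(Cluster C | the observation) = 0.0228 / 0.2087 ≈ 0.1092

0.1092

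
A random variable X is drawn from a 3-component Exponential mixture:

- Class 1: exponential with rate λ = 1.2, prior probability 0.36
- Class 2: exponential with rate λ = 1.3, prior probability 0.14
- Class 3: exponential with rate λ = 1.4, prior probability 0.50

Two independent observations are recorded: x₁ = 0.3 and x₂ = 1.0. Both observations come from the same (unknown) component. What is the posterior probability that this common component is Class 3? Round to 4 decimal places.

P(component k | x) = w_k·f_k(x) / marginal(x), where marginal(x) = Σ_j w_j·f_j(x).
Since both observations come from the same component, the likelihood for component k is f_k(x₁)·f_k(x₂).
  L_1 = [1.2·e^(−1.2·0.3) = 1.2·e^(−0.3600) = 0.837212] × [0.361433] = 0.302596
  L_2 = [1.3·e^(−1.3·0.3) = 1.3·e^(−0.3900) = 0.880174] × [0.354291] = 0.311838
  L_3 = [1.4·e^(−1.4·0.3) = 1.4·e^(−0.4200) = 0.919866] × [0.345236] = 0.31757
Unnormalised posteriors:
  w_1·L_1 = 0.36 × 0.302596 = 0.108935
  w_2·L_2 = 0.14 × 0.311838 = 0.0436573
  w_3·L_3 = 0.50 × 0.31757 = 0.158785
Denominator: 0.108935 + 0.0436573 + 0.158785 = 0.311377
Responsibility of Class 3: 0.158785 / 0.311377 ≈ 0.5099

0.5099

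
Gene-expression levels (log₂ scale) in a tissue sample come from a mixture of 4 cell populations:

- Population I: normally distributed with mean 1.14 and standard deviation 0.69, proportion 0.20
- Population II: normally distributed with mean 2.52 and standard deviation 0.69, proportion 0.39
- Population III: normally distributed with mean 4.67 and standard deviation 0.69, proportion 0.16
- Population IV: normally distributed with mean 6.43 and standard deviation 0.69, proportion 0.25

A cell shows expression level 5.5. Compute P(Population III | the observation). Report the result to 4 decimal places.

P(component k | x) = P(Z=k)·f_k(x) / marginal(x), where marginal(x) = Σ_j P(Z=j)·f_j(x).
Component likelihoods at x = 5.5:
  L_I = (1/(0.69·√(2π)))·exp(−(5.5−1.14)²/(2·0.69²)) = 0.578177·exp(-19.96387) = 1.23555e-09
  L_II = (1/(0.69·√(2π)))·exp(−(5.5−2.52)²/(2·0.69²)) = 0.578177·exp(-9.32619) = 5.14929e-05
  L_III = (1/(0.69·√(2π)))·exp(−(5.5−4.67)²/(2·0.69²)) = 0.578177·exp(-0.72348) = 0.280451
  L_IV = (1/(0.69·√(2π)))·exp(−(5.5−6.43)²/(2·0.69²)) = 0.578177·exp(-0.90832) = 0.233122
Prior × likelihood for each component:
  P(Z=I)·L_I = 0.20 × 1.23555e-09 = 2.4711e-10
  P(Z=II)·L_II = 0.39 × 5.14929e-05 = 2.00822e-05
  P(Z=III)·L_III = 0.16 × 0.280451 = 0.0448721
  P(Z=IV)·L_IV = 0.25 × 0.233122 = 0.0582806
Normaliser: 2.4711e-10 + 2.00822e-05 + 0.0448721 + 0.0582806 = 0.103173
P(Population III | 5.5) ≈ 0.4349

0.4349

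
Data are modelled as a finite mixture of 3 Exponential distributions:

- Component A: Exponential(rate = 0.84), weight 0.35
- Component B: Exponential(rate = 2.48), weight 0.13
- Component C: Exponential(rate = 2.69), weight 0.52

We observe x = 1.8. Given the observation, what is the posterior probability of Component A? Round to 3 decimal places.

Apply Bayes' rule: the posterior for each component is proportional to its prior times its likelihood at x.
Exponential densities:
  f_A = 0.84·e^(−0.84·1.8) = 0.84·e^(−1.5120) = 0.185194
  f_B = 2.48·e^(−2.48·1.8) = 2.48·e^(−4.4640) = 0.0285602
  f_C = 2.69·e^(−2.69·1.8) = 2.69·e^(−4.8420) = 0.0212275
Prior × likelihood for each component:
  w_A·f_A = 0.35 × 0.185194 = 0.0648178
  w_B·f_B = 0.13 × 0.0285602 = 0.00371282
  w_C·f_C = 0.52 × 0.0212275 = 0.0110383
Normaliser: 0.0648178 + 0.00371282 + 0.0110383 = 0.0795689
P(Component A | the observation) = 0.0648178 / 0.0795689 ≈ 0.815

0.815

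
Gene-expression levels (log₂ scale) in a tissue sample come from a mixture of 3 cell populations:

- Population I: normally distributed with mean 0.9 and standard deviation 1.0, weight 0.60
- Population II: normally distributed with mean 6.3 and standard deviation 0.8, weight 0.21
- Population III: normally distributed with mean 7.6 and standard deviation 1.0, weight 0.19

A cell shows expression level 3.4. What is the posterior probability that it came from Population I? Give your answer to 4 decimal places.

By Bayes' theorem, P(k | x) = w_k f_k(x) / Σ_j w_j f_j(x).
Component likelihoods at x = 3.4:
  p_I = (1/(1.0·√(2π)))·exp(−(3.4−0.9)²/(2·1.0²)) = 0.398942·exp(-3.12500) = 0.0175283
  p_II = (1/(0.8·√(2π)))·exp(−(3.4−6.3)²/(2·0.8²)) = 0.498678·exp(-6.57031) = 0.000698827
  p_III = (1/(1.0·√(2π)))·exp(−(3.4−7.6)²/(2·1.0²)) = 0.398942·exp(-8.82000) = 5.89431e-05
Weight by the priors:
  w_I·p_I = 0.60 × 0.0175283 = 0.010517
  w_II·p_II = 0.21 × 0.000698827 = 0.000146754
  w_III·p_III = 0.19 × 5.89431e-05 = 1.11992e-05
Denominator: 0.010517 + 0.000146754 + 1.11992e-05 = 0.0106749
P(Population I | 3.4) = 0.010517 / 0.0106749 ≈ 0.9852

0.9852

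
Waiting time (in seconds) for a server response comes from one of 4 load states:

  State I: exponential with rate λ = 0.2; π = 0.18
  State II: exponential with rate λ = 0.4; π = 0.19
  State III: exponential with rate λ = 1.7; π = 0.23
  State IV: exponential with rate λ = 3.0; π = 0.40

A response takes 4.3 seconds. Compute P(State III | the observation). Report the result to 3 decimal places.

Apply Bayes' rule: the posterior for each component is proportional to its prior times its likelihood at x.
Component likelihoods at x = 4.3 seconds:
  p_I = 0.0846324
  p_II = 0.0716265
  p_III = 0.00113699
  p_IV = 7.49415e-06
Unnormalised posteriors:
  π_I·p_I = 0.18 × 0.0846324 = 0.0152338
  π_II·p_II = 0.19 × 0.0716265 = 0.013609
  π_III·p_III = 0.23 × 0.00113699 = 0.000261507
  π_IV·p_IV = 0.40 × 7.49415e-06 = 2.99766e-06
Marginal: 0.0152338 + 0.013609 + 0.000261507 + 2.99766e-06 = 0.0291074
So the posterior for State III is 0.000261507 / 0.0291074 ≈ 0.009.

0.009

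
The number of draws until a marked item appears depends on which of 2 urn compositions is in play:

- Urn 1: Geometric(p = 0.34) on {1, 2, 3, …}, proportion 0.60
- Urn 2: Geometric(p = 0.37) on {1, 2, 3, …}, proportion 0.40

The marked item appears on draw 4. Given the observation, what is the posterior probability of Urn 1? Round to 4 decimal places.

Posterior ∝ prior × likelihood, so P(k | x) ∝ π_k f_k(x); normalise over all components.
Component likelihoods at x = 4:
  f_1 = 0.0977486
  f_2 = 0.0925174
Prior × likelihood for each component:
  π_1·f_1 = 0.60 × 0.0977486 = 0.0586492
  π_2·f_2 = 0.40 × 0.0925174 = 0.037007
Marginal: 0.0586492 + 0.037007 = 0.0956561
Responsibility of Urn 1: 0.0586492 / 0.0956561 ≈ 0.6131

0.6131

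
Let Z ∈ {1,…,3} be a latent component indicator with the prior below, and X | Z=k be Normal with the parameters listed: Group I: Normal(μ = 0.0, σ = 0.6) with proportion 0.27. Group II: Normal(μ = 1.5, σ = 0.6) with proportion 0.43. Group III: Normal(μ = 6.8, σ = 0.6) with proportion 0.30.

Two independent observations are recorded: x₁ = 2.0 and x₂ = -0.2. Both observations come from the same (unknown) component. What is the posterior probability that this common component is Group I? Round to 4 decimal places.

0.1525

The responsibility of component k is w_k f_k(x) divided by Σ_j w_j f_j(x).
Since both observations come from the same component, the likelihood for component k is f_k(x₁)·f_k(x₂).
  L_I = [0.00257046] × [0.628972] = 0.00161675
  L_II = [0.469853] × [0.0120102] = 0.00564301
  L_III = [8.42045e-15] × [1.84759e-30] = 1.55576e-44
Unnormalised posteriors:
  w_I·L_I = 0.27 × 0.00161675 = 0.000436523
  w_II·L_II = 0.43 × 0.00564301 = 0.0024265
  w_III·L_III = 0.30 × 1.55576e-44 = 4.66727e-45
Sum: 0.000436523 + 0.0024265 + 4.66727e-45 = 0.00286302
P(Group I | data) ≈ 0.1525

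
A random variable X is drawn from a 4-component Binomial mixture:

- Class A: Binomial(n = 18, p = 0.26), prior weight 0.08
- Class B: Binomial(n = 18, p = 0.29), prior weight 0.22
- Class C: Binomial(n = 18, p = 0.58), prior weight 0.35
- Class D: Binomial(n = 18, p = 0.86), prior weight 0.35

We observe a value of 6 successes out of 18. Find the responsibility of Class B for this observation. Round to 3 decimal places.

Apply Bayes' rule: the posterior for each component is proportional to its prior times its likelihood at x.
Component likelihoods at x = 6 successes out of 18:
  f_A = 0.154629
  f_B = 0.181201
  f_C = 0.0212927
  f_D = 4.25793e-07
Weight by the priors:
  w_A·f_A = 0.08 × 0.154629 = 0.0123704
  w_B·f_B = 0.22 × 0.181201 = 0.0398641
  w_C·f_C = 0.35 × 0.0212927 = 0.00745245
  w_D·f_D = 0.35 × 4.25793e-07 = 1.49028e-07
Normaliser: 0.0123704 + 0.0398641 + 0.00745245 + 1.49028e-07 = 0.0596871
P(Class B | data) ≈ 0.668

0.668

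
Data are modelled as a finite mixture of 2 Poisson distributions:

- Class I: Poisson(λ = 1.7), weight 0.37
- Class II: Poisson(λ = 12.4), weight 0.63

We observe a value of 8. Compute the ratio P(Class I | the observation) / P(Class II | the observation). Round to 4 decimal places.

Posterior odds = (P(Z=i) f_i(x)) / (P(Z=j) f_j(x)); the normalising sum cancels.
Component likelihoods at x = 8:
  p_I = e^(−1.7)·1.7^8/8! = 0.000316061
  p_II = e^(−12.4)·12.4^8/8! = 0.0570954
0.000116942 / 0.0359701 ≈ 0.0033

0.0033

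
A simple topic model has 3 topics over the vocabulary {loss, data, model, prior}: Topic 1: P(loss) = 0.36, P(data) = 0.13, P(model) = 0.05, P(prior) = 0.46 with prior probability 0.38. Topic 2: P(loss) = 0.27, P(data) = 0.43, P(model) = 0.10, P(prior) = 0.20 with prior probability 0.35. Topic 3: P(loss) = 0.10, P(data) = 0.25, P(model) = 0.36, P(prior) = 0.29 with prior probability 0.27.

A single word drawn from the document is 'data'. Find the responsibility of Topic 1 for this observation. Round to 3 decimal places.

Posterior ∝ prior × likelihood, so P(k | x) ∝ π_k f_k(x); normalise over all components.
Component likelihoods at x = 'data':
  L_1 = P(data | comp) = 0.13
  L_2 = P(data | comp) = 0.43
  L_3 = P(data | comp) = 0.25
Prior × likelihood for each component:
  π_1·L_1 = 0.38 × 0.13 = 0.0494
  π_2·L_2 = 0.35 × 0.43 = 0.1505
  π_3·L_3 = 0.27 × 0.25 = 0.0675
Marginal: 0.0494 + 0.1505 + 0.0675 = 0.2674
Responsibility of Topic 1: 0.0494 / 0.2674 ≈ 0.185

0.185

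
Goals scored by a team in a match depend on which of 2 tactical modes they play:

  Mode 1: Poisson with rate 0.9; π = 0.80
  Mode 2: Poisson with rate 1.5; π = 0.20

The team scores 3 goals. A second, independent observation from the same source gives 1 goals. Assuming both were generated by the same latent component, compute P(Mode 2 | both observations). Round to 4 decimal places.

0.3675

Apply Bayes' rule: the posterior for each component is proportional to its prior times its likelihood at x.
Since both observations come from the same component, the likelihood for component k is f_k(x₁)·f_k(x₂).
  L_1 = [0.0493982] × [0.365913] = 0.0180754
  L_2 = [0.125511] × [0.334695] = 0.0420078
Multiply by the mixture weights:
  w_1·L_1 = 0.80 × 0.0180754 = 0.0144603
  w_2·L_2 = 0.20 × 0.0420078 = 0.00840157
Denominator: 0.0144603 + 0.00840157 = 0.0228619
So the posterior for Mode 2 is 0.00840157 / 0.0228619 ≈ 0.3675.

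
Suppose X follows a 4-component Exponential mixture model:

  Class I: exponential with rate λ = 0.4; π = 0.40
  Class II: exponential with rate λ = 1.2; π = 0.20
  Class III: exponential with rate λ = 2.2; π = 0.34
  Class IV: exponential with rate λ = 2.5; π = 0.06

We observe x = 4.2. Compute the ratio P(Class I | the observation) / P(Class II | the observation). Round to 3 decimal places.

Posterior odds = (π_i f_i(x)) / (π_j f_j(x)); the normalising sum cancels.
Evaluate each component's likelihood at the observed value:
  p_I = 0.4·e^(−0.4·4.2) = 0.4·e^(−1.6800) = 0.0745496
  p_II = 1.2·e^(−1.2·4.2) = 1.2·e^(−5.0400) = 0.0077685
  p_III = 2.2·e^(−2.2·4.2) = 2.2·e^(−9.2400) = 0.000213571
  p_IV = 2.5·e^(−2.5·4.2) = 2.5·e^(−10.5000) = 6.88411e-05
Posterior odds = (π_I·p_I) / (π_II·p_II) = (0.40·0.0745496) / (0.20·0.0077685) = 0.0298198 / 0.0015537 ≈ 19.193

19.193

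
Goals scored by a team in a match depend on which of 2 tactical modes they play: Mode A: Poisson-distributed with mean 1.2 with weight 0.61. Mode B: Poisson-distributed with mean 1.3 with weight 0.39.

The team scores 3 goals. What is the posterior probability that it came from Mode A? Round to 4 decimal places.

By Bayes' theorem, P(k | x) = π_k f_k(x) / Σ_j π_j f_j(x).
Component likelihoods at x = 3 goals:
  p_A = e^(−1.2)·1.2^3/3! = 0.0867439
  p_B = e^(−1.3)·1.3^3/3! = 0.0997921
Unnormalised posteriors:
  π_A·p_A = 0.61 × 0.0867439 = 0.0529138
  π_B·p_B = 0.39 × 0.0997921 = 0.0389189
Denominator: 0.0529138 + 0.0389189 = 0.0918327
So the posterior for Mode A is 0.0529138 / 0.0918327 ≈ 0.5762.

0.5762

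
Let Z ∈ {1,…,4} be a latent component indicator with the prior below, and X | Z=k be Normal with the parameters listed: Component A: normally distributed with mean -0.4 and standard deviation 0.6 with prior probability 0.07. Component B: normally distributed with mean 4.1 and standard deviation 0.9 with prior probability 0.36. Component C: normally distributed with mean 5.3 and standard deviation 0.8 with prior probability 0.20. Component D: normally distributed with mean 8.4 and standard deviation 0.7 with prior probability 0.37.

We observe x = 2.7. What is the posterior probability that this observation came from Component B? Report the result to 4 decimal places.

0.9895

P(component k | x) = π_k·f_k(x) / marginal(x), where marginal(x) = Σ_j π_j·f_j(x).
Component likelihoods at x = 2.7:
  p_A = (1/(0.6·√(2π)))·exp(−(2.7−-0.4)²/(2·0.6²)) = 0.664904·exp(-13.34722) = 1.06202e-06
  p_B = (1/(0.9·√(2π)))·exp(−(2.7−4.1)²/(2·0.9²)) = 0.443269·exp(-1.20988) = 0.132198
  p_C = (1/(0.8·√(2π)))·exp(−(2.7−5.3)²/(2·0.8²)) = 0.498678·exp(-5.28125) = 0.00253631
  p_D = (1/(0.7·√(2π)))·exp(−(2.7−8.4)²/(2·0.7²)) = 0.569918·exp(-33.15306) = 2.27835e-15
Multiply by the mixture weights:
  π_A·p_A = 0.07 × 1.06202e-06 = 7.43416e-08
  π_B·p_B = 0.36 × 0.132198 = 0.0475913
  π_C·p_C = 0.20 × 0.00253631 = 0.000507262
  π_D·p_D = 0.37 × 2.27835e-15 = 8.4299e-16
Denominator: 7.43416e-08 + 0.0475913 + 0.000507262 + 8.4299e-16 = 0.0480986
P(Component B | x) = 0.0475913 / 0.0480986 ≈ 0.9895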